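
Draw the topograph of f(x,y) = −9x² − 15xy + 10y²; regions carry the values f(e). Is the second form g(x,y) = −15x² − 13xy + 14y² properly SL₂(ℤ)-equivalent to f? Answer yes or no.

D₁ = 585, D₂ = 1009
discriminants differ ⇒ not SL₂(ℤ)-equivalent

no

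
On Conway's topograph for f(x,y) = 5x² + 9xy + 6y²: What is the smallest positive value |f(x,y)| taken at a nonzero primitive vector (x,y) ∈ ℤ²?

translate: b→-1 (≡9 mod 10), so (5,9,6)→(5,-1,2)
flip: (5,-1,2)→(2,1,5)
reduced (well bottom): (2,1,5) with a≤c, −a<b≤a
well minimum = a = 2

2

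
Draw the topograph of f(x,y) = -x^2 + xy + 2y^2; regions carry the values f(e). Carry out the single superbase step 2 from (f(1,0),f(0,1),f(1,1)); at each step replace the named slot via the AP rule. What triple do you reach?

start (-1,2,2) = (f(1,0),f(0,1),f(1,1))
replace slot 2: 2·((-1)+2) − 2 = 0 → (-1,0,2)

-1,0,2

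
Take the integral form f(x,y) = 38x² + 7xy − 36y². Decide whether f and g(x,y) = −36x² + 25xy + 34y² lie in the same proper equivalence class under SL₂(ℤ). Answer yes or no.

D₁ = 5521, D₂ = 5521
river cycle of f (length 22): (-36, 65, 9), (9, 61, -50), (-50, 39, 20), (20, 41, -48), (-48, 55, 13), (13, 49, -60), (-60, 71, 2), (2, 73, -24), (-24, 71, 5), (5, 69, -38), … (12 more)
river cycle of g (length 26): (34, 43, -27), (-27, 65, 12), (12, 55, -52), (-52, 49, 15), (15, 71, -8), (-8, 73, 6), (6, 71, -20), (-20, 49, 39), (39, 29, -30), (-30, 31, 38), … (16 more)
cycles differ ⇒ inequivalent

no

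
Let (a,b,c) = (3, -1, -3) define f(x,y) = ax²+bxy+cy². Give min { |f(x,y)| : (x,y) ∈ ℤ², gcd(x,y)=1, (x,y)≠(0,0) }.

descent: ρ → (-3,1,3)  [lands on river]
river: ρ → (3,5,-1)
river: ρ → (-1,5,3)
river: ρ → (3,1,-3)
river: ρ → (-3,5,1)
river: ρ → (1,5,-3)
closes: descent 1, river 6
min |a| on river = 1

1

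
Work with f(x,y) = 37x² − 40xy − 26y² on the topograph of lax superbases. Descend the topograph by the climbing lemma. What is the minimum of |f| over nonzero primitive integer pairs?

descent: ρ → (-26,40,37)  [lands on river]
river: ρ → (37,34,-29)
river: ρ → (-29,24,42)
river: ρ → (42,60,-11)
river: ρ → (-11,72,6)
river: ρ → (6,72,-11)
river: ρ → (-11,60,42)
river: ρ → (42,24,-29)
river: ρ → (-29,34,37)
river: ρ → (37,40,-26)
river: ρ → (-26,64,13)
river: ρ → (13,66,-21)
river: ρ → (-21,60,22)
river: ρ → (22,72,-3)
river: ρ → (-3,72,22)
river: ρ → (22,60,-21)
river: ρ → (-21,66,13)
river: ρ → (13,64,-26)
closes: descent 1, river 18
min |a| on river = 3

3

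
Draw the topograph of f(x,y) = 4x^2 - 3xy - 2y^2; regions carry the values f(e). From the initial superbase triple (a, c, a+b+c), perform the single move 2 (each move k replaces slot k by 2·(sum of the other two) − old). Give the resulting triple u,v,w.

start (4,-2,-1) = (f(1,0),f(0,1),f(1,1))
replace slot 2: 2·(4+(-1)) − (-2) = 8 → (4,8,-1)

4,8,-1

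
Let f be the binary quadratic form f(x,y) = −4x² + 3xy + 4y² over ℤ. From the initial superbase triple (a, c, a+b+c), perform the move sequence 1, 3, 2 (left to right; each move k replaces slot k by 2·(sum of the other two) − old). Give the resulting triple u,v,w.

start (-4,4,3) = (f(1,0),f(0,1),f(1,1))
replace slot 1: 2·(4+3) − (-4) = 18 → (18,4,3)
replace slot 3: 2·(18+4) − 3 = 41 → (18,4,41)
replace slot 2: 2·(18+41) − 4 = 114 → (18,114,41)

18,114,41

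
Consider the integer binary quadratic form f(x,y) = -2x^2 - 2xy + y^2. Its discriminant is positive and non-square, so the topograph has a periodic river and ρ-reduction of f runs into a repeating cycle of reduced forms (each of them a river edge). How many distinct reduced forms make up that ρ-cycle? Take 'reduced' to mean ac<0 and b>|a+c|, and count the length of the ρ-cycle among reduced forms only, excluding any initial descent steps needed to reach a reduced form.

D = 12, ⌊√D⌋ = 3
descent: ρ → (1,2,-2)  [lands on river]
river: ρ → (-2,2,1)
ρ-cycle length = 2 (tail of 1 descent step not counted)

2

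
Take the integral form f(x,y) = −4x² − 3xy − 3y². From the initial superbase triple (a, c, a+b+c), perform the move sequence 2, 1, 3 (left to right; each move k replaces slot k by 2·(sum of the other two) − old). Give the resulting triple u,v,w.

start (-4,-3,-10) = (f(1,0),f(0,1),f(1,1))
replace slot 2: 2·((-4)+(-10)) − (-3) = -25 → (-4,-25,-10)
replace slot 1: 2·((-25)+(-10)) − (-4) = -66 → (-66,-25,-10)
replace slot 3: 2·((-66)+(-25)) − (-10) = -172 → (-66,-25,-172)

-66,-25,-172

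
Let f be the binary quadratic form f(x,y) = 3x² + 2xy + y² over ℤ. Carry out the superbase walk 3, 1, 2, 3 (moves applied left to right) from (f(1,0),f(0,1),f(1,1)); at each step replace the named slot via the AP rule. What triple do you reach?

start (3,1,6) = (f(1,0),f(0,1),f(1,1))
replace slot 3: 2·(3+1) − 6 = 2 → (3,1,2)
replace slot 1: 2·(1+2) − 3 = 3 → (3,1,2)
replace slot 2: 2·(3+2) − 1 = 9 → (3,9,2)
replace slot 3: 2·(3+9) − 2 = 22 → (3,9,22)

3,9,22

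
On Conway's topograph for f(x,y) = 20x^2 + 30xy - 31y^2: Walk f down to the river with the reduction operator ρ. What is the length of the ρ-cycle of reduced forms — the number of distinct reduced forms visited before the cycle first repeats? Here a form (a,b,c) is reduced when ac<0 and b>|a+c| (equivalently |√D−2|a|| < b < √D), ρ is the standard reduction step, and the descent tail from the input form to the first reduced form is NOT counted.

D = 3380, ⌊√D⌋ = 58
river: ρ → (-31,32,19)
river: ρ → (19,44,-19)
river: ρ → (-19,32,31)
river: ρ → (31,30,-20)
river: ρ → (-20,50,11)
river: ρ → (11,38,-44)
river: ρ → (-44,50,5)
river: ρ → (5,50,-44)
river: ρ → (-44,38,11)
river: ρ → (11,50,-20)
river: ρ → (-20,30,31)
river: ρ → (31,32,-19)
river: ρ → (-19,44,19)
river: ρ → (19,32,-31)
river: ρ → (-31,30,20)
river: ρ → (20,50,-11)
river: ρ → (-11,38,44)
river: ρ → (44,50,-5)
river: ρ → (-5,50,44)
river: ρ → (44,38,-11)
river: ρ → (-11,50,20)
river: ρ → (20,30,-31)
ρ-cycle length = 22 (tail of 0 descent steps not counted)

22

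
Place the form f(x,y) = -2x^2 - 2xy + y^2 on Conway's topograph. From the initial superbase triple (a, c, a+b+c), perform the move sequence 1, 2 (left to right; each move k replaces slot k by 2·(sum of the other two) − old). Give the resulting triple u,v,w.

start (-2,1,-3) = (f(1,0),f(0,1),f(1,1))
replace slot 1: 2·(1+(-3)) − (-2) = -2 → (-2,1,-3)
replace slot 2: 2·((-2)+(-3)) − 1 = -11 → (-2,-11,-3)

-2,-11,-3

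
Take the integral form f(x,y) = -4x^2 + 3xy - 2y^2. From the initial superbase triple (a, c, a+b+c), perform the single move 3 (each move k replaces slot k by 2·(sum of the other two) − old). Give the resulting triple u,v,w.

start (-4,-2,-3) = (f(1,0),f(0,1),f(1,1))
replace slot 3: 2·((-4)+(-2)) − (-3) = -9 → (-4,-2,-9)

-4,-2,-9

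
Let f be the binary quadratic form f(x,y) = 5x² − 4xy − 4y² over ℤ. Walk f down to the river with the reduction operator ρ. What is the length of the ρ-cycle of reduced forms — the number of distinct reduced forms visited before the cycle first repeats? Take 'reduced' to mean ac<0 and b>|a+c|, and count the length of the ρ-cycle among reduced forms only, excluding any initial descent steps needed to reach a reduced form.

D = 96, ⌊√D⌋ = 9
descent: ρ → (-4,4,5)  [lands on river]
river: ρ → (5,6,-3)
river: ρ → (-3,6,5)
river: ρ → (5,4,-4)
ρ-cycle length = 4 (tail of 1 descent step not counted)

4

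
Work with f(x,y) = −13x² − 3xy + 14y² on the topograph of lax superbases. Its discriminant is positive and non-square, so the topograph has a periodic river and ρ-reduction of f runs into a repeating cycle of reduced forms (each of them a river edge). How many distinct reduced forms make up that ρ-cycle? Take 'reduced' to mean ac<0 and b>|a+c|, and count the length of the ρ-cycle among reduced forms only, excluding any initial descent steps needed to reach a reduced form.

D = 737, ⌊√D⌋ = 27
descent: ρ → (14,3,-13)  [lands on river]
river: ρ → (-13,23,4)
river: ρ → (4,25,-7)
river: ρ → (-7,17,16)
river: ρ → (16,15,-8)
river: ρ → (-8,17,14)
river: ρ → (14,11,-11)
river: ρ → (-11,11,14)
river: ρ → (14,17,-8)
river: ρ → (-8,15,16)
river: ρ → (16,17,-7)
river: ρ → (-7,25,4)
river: ρ → (4,23,-13)
river: ρ → (-13,3,14)
river: ρ → (14,25,-2)
river: ρ → (-2,27,1)
river: ρ → (1,27,-2)
river: ρ → (-2,25,14)
ρ-cycle length = 18 (tail of 1 descent step not counted)

18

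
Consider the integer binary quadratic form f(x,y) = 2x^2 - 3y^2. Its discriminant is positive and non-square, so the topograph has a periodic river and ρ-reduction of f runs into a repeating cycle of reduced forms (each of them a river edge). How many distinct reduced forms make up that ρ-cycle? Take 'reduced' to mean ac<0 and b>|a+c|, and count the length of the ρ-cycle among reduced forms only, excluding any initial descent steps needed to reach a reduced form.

D = 24, ⌊√D⌋ = 4
descent: ρ → (-3,0,2)
descent: ρ → (2,4,-1)  [lands on river]
river: ρ → (-1,4,2)
ρ-cycle length = 2 (tail of 2 descent steps not counted)

2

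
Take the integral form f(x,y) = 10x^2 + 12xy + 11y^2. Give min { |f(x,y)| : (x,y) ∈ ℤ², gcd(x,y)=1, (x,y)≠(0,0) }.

translate: b→-8 (≡12 mod 20), so (10,12,11)→(10,-8,9)
flip: (10,-8,9)→(9,8,10)
reduced (well bottom): (9,8,10) with a≤c, −a<b≤a
well minimum = a = 9

9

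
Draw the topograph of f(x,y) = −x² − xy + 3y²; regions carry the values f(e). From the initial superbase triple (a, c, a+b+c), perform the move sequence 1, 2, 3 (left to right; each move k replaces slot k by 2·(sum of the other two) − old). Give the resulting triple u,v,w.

start (-1,3,1) = (f(1,0),f(0,1),f(1,1))
replace slot 1: 2·(3+1) − (-1) = 9 → (9,3,1)
replace slot 2: 2·(9+1) − 3 = 17 → (9,17,1)
replace slot 3: 2·(9+17) − 1 = 51 → (9,17,51)

9,17,51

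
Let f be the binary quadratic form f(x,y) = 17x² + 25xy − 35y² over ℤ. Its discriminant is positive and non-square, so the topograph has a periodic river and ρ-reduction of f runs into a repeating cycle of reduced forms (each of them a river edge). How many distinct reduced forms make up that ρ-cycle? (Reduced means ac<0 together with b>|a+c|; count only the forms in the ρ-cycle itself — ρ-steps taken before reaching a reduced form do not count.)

D = 3005, ⌊√D⌋ = 54
river: ρ → (-35,45,7)
river: ρ → (7,53,-7)
river: ρ → (-7,45,35)
river: ρ → (35,25,-17)
river: ρ → (-17,43,17)
river: ρ → (17,25,-35)
ρ-cycle length = 6 (tail of 0 descent steps not counted)

6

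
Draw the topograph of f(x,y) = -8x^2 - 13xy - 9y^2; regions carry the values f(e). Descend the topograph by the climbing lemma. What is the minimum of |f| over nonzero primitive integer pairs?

translate: b→-3 (≡13 mod 16), so (8,13,9)→(8,-3,4)
flip: (8,-3,4)→(4,3,8)
reduced (well bottom): (4,3,8) with a≤c, −a<b≤a
well minimum |f| = |-4| = 4 (negative-definite)

4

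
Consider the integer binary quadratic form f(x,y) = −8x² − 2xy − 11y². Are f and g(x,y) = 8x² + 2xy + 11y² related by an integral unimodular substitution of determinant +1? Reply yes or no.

D₁ = -348, D₂ = -348
f is negative-definite; reduce −f:
−f: reduced (well bottom): (8,2,11) with a≤c, −a<b≤a
flip sign back: reduced form of f is (-8,-2,-11)
g: reduced (well bottom): (8,2,11) with a≤c, −a<b≤a
reduced forms (-8, -2, -11) vs (8, 2, 11) ⇒ inequivalent

no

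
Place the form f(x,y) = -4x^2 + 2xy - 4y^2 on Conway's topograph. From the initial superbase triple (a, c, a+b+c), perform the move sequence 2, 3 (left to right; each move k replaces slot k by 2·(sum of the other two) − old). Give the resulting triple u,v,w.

start (-4,-4,-6) = (f(1,0),f(0,1),f(1,1))
replace slot 2: 2·((-4)+(-6)) − (-4) = -16 → (-4,-16,-6)
replace slot 3: 2·((-4)+(-16)) − (-6) = -34 → (-4,-16,-34)

-4,-16,-34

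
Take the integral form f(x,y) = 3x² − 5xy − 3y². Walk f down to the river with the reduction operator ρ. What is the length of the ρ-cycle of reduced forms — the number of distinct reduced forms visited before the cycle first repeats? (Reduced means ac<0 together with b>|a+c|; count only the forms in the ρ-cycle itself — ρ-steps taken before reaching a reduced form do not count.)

D = 61, ⌊√D⌋ = 7
descent: ρ → (-3,5,3)  [lands on river]
river: ρ → (3,7,-1)
river: ρ → (-1,7,3)
river: ρ → (3,5,-3)
river: ρ → (-3,7,1)
river: ρ → (1,7,-3)
ρ-cycle length = 6 (tail of 1 descent step not counted)

6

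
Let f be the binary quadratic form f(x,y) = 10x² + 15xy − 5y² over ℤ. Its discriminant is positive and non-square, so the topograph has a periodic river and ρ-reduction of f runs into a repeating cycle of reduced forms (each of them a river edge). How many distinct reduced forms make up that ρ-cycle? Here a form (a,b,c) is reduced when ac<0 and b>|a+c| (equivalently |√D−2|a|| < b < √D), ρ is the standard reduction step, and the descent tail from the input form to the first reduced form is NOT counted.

D = 425, ⌊√D⌋ = 20
river: ρ → (-5,15,10)
river: ρ → (10,5,-10)
river: ρ → (-10,15,5)
river: ρ → (5,15,-10)
river: ρ → (-10,5,10)
river: ρ → (10,15,-5)
ρ-cycle length = 6 (tail of 0 descent steps not counted)

6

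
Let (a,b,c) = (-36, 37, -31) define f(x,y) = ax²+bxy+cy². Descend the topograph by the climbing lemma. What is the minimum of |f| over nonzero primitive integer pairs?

translate: b→35 (≡-37 mod 72), so (36,-37,31)→(36,35,30)
flip: (36,35,30)→(30,-35,36)
translate: b→25 (≡-35 mod 60), so (30,-35,36)→(30,25,31)
reduced (well bottom): (30,25,31) with a≤c, −a<b≤a
well minimum |f| = |-30| = 30 (negative-definite)

30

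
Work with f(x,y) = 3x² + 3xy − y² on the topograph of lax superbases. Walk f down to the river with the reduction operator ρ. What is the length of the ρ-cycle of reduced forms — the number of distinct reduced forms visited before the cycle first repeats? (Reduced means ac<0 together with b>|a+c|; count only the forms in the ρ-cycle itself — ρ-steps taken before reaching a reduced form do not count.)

D = 21, ⌊√D⌋ = 4
river: ρ → (-1,3,3)
river: ρ → (3,3,-1)
ρ-cycle length = 2 (tail of 0 descent steps not counted)

2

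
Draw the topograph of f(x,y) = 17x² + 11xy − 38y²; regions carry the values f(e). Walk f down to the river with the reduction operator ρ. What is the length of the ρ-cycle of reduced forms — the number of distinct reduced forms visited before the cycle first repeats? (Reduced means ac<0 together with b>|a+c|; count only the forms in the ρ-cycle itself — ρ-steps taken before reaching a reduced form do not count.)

D = 2705, ⌊√D⌋ = 52
descent: ρ → (-38,-11,17)
descent: ρ → (17,45,-10)  [lands on river]
river: ρ → (-10,35,37)
river: ρ → (37,39,-8)
river: ρ → (-8,41,32)
river: ρ → (32,23,-17)
river: ρ → (-17,45,10)
river: ρ → (10,35,-37)
river: ρ → (-37,39,8)
river: ρ → (8,41,-32)
river: ρ → (-32,23,17)
ρ-cycle length = 10 (tail of 2 descent steps not counted)

10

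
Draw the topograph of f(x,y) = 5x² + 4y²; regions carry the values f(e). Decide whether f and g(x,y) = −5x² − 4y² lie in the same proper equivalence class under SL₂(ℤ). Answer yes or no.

D₁ = -80, D₂ = -80
f: flip: (5,0,4)→(4,0,5)
f: reduced (well bottom): (4,0,5) with a≤c, −a<b≤a
g is negative-definite; reduce −g:
−g: flip: (5,0,4)→(4,0,5)
−g: reduced (well bottom): (4,0,5) with a≤c, −a<b≤a
flip sign back: reduced form of g is (-4,0,-5)
reduced forms (4, 0, 5) vs (-4, 0, -5) ⇒ inequivalent

no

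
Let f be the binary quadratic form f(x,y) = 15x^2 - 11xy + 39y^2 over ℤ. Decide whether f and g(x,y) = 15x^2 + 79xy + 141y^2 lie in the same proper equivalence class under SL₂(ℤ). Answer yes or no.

D₁ = -2219, D₂ = -2219
f: reduced (well bottom): (15,-11,39) with a≤c, −a<b≤a
g: translate: b→-11 (≡79 mod 30), so (15,79,141)→(15,-11,39)
g: reduced (well bottom): (15,-11,39) with a≤c, −a<b≤a
reduced forms (15, -11, 39) vs (15, -11, 39) ⇒ equivalent

yes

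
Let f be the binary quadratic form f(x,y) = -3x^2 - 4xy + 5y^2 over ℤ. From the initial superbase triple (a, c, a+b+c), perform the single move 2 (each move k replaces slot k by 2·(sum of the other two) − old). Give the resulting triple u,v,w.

start (-3,5,-2) = (f(1,0),f(0,1),f(1,1))
replace slot 2: 2·((-3)+(-2)) − 5 = -15 → (-3,-15,-2)

-3,-15,-2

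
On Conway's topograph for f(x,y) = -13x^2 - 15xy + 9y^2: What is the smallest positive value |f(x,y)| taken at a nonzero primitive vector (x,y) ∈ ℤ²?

descent: ρ → (9,15,-13)  [lands on river]
river: ρ → (-13,11,11)
river: ρ → (11,11,-13)
river: ρ → (-13,15,9)
river: ρ → (9,21,-7)
river: ρ → (-7,21,9)
closes: descent 1, river 6
min |a| on river = 7

7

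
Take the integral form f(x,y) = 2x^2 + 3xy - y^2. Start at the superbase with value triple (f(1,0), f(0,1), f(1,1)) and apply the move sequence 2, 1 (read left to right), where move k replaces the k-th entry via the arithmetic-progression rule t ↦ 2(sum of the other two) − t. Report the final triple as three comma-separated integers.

start (2,-1,4) = (f(1,0),f(0,1),f(1,1))
replace slot 2: 2·(2+4) − (-1) = 13 → (2,13,4)
replace slot 1: 2·(13+4) − 2 = 32 → (32,13,4)

32,13,4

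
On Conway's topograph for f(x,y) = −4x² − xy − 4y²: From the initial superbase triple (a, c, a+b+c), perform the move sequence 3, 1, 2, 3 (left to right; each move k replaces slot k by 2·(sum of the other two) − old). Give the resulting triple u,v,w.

start (-4,-4,-9) = (f(1,0),f(0,1),f(1,1))
replace slot 3: 2·((-4)+(-4)) − (-9) = -7 → (-4,-4,-7)
replace slot 1: 2·((-4)+(-7)) − (-4) = -18 → (-18,-4,-7)
replace slot 2: 2·((-18)+(-7)) − (-4) = -46 → (-18,-46,-7)
replace slot 3: 2·((-18)+(-46)) − (-7) = -121 → (-18,-46,-121)

-18,-46,-121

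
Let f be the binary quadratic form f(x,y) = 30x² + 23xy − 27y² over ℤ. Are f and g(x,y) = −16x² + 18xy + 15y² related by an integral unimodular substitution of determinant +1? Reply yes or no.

D₁ = 3769, D₂ = 1284
discriminants differ ⇒ not SL₂(ℤ)-equivalent

no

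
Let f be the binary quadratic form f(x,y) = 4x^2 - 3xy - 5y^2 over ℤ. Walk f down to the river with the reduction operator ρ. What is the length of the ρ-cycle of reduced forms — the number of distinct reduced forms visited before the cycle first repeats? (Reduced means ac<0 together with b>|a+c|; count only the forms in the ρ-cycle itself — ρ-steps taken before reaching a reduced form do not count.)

D = 89, ⌊√D⌋ = 9
descent: ρ → (-5,3,4)  [lands on river]
river: ρ → (4,5,-4)
river: ρ → (-4,3,5)
river: ρ → (5,7,-2)
river: ρ → (-2,9,1)
river: ρ → (1,9,-2)
river: ρ → (-2,7,5)
river: ρ → (5,3,-4)
river: ρ → (-4,5,4)
river: ρ → (4,3,-5)
river: ρ → (-5,7,2)
river: ρ → (2,9,-1)
river: ρ → (-1,9,2)
river: ρ → (2,7,-5)
ρ-cycle length = 14 (tail of 1 descent step not counted)

14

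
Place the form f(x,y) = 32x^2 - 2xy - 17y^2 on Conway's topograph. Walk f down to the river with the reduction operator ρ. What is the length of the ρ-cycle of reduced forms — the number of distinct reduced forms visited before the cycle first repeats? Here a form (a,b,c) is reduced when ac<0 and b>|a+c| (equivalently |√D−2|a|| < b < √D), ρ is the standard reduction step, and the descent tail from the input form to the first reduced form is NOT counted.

D = 2180, ⌊√D⌋ = 46
descent: ρ → (-17,36,13)  [lands on river]
river: ρ → (13,42,-8)
river: ρ → (-8,38,23)
river: ρ → (23,8,-23)
river: ρ → (-23,38,8)
river: ρ → (8,42,-13)
river: ρ → (-13,36,17)
river: ρ → (17,32,-17)
ρ-cycle length = 8 (tail of 1 descent step not counted)

8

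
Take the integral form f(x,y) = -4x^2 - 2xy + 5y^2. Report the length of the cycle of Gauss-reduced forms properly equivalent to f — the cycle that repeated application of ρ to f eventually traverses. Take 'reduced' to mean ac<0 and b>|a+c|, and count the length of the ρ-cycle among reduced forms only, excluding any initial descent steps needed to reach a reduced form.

D = 84, ⌊√D⌋ = 9
descent: ρ → (5,2,-4)  [lands on river]
river: ρ → (-4,6,3)
river: ρ → (3,6,-4)
river: ρ → (-4,2,5)
river: ρ → (5,8,-1)
river: ρ → (-1,8,5)
ρ-cycle length = 6 (tail of 1 descent step not counted)

6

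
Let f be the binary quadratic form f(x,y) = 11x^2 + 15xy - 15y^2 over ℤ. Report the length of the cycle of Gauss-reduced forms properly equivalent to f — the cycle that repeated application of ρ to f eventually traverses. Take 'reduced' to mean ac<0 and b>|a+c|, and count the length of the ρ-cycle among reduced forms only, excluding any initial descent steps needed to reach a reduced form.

D = 885, ⌊√D⌋ = 29
river: ρ → (-15,15,11)
river: ρ → (11,29,-1)
river: ρ → (-1,29,11)
river: ρ → (11,15,-15)
ρ-cycle length = 4 (tail of 0 descent steps not counted)

4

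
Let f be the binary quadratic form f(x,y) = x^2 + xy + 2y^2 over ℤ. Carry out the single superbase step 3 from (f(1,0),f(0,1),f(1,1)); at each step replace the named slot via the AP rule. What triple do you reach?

start (1,2,4) = (f(1,0),f(0,1),f(1,1))
replace slot 3: 2·(1+2) − 4 = 2 → (1,2,2)

1,2,2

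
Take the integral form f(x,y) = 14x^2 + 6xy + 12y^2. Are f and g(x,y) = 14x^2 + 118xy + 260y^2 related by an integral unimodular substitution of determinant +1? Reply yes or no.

D₁ = -636, D₂ = -636
f: flip: (14,6,12)→(12,-6,14)
f: reduced (well bottom): (12,-6,14) with a≤c, −a<b≤a
g: translate: b→6 (≡118 mod 28), so (14,118,260)→(14,6,12)
g: flip: (14,6,12)→(12,-6,14)
g: reduced (well bottom): (12,-6,14) with a≤c, −a<b≤a
reduced forms (12, -6, 14) vs (12, -6, 14) ⇒ equivalent

yes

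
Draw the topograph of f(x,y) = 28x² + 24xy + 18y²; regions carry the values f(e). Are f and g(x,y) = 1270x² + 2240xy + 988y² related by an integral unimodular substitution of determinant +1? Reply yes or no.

D₁ = -1440, D₂ = -1440
f: flip: (28,24,18)→(18,-24,28)
f: translate: b→12 (≡-24 mod 36), so (18,-24,28)→(18,12,22)
f: reduced (well bottom): (18,12,22) with a≤c, −a<b≤a
g: translate: b→-300 (≡2240 mod 2540), so (1270,2240,988)→(1270,-300,18)
g: flip: (1270,-300,18)→(18,300,1270)
g: translate: b→12 (≡300 mod 36), so (18,300,1270)→(18,12,22)
g: reduced (well bottom): (18,12,22) with a≤c, −a<b≤a
reduced forms (18, 12, 22) vs (18, 12, 22) ⇒ equivalent

yes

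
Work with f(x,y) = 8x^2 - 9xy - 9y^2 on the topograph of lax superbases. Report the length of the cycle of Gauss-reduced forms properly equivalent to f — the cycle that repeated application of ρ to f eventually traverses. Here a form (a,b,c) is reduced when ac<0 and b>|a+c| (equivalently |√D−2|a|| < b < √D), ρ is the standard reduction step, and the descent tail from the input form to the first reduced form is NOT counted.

D = 369, ⌊√D⌋ = 19
descent: ρ → (-9,9,8)  [lands on river]
river: ρ → (8,7,-10)
river: ρ → (-10,13,5)
river: ρ → (5,17,-4)
river: ρ → (-4,15,9)
river: ρ → (9,3,-10)
river: ρ → (-10,17,2)
river: ρ → (2,19,-1)
river: ρ → (-1,19,2)
river: ρ → (2,17,-10)
river: ρ → (-10,3,9)
river: ρ → (9,15,-4)
river: ρ → (-4,17,5)
river: ρ → (5,13,-10)
river: ρ → (-10,7,8)
river: ρ → (8,9,-9)
ρ-cycle length = 16 (tail of 1 descent step not counted)

16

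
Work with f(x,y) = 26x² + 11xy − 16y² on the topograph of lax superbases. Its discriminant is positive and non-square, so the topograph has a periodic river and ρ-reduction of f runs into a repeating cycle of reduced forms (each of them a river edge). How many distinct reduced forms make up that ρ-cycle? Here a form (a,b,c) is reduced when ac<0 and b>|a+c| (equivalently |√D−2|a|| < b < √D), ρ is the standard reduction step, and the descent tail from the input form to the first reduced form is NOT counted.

D = 1785, ⌊√D⌋ = 42
river: ρ → (-16,21,21)
river: ρ → (21,21,-16)
river: ρ → (-16,11,26)
river: ρ → (26,41,-1)
river: ρ → (-1,41,26)
river: ρ → (26,11,-16)
ρ-cycle length = 6 (tail of 0 descent steps not counted)

6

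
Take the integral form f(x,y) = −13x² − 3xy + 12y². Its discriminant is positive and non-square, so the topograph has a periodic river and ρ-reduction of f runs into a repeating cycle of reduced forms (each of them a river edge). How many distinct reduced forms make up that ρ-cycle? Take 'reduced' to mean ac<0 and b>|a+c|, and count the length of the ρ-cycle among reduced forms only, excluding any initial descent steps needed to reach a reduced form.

D = 633, ⌊√D⌋ = 25
descent: ρ → (12,3,-13)  [lands on river]
river: ρ → (-13,23,2)
river: ρ → (2,25,-1)
river: ρ → (-1,25,2)
river: ρ → (2,23,-13)
river: ρ → (-13,3,12)
river: ρ → (12,21,-4)
river: ρ → (-4,19,17)
river: ρ → (17,15,-6)
river: ρ → (-6,21,8)
river: ρ → (8,11,-16)
river: ρ → (-16,21,3)
river: ρ → (3,21,-16)
river: ρ → (-16,11,8)
river: ρ → (8,21,-6)
river: ρ → (-6,15,17)
river: ρ → (17,19,-4)
river: ρ → (-4,21,12)
ρ-cycle length = 18 (tail of 1 descent step not counted)

18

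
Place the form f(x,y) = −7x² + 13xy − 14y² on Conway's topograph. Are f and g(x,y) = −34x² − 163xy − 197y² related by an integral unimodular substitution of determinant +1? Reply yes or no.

D₁ = -223, D₂ = -223
f is negative-definite; reduce −f:
−f: translate: b→1 (≡-13 mod 14), so (7,-13,14)→(7,1,8)
−f: reduced (well bottom): (7,1,8) with a≤c, −a<b≤a
flip sign back: reduced form of f is (-7,-1,-8)
g is negative-definite; reduce −g:
−g: translate: b→27 (≡163 mod 68), so (34,163,197)→(34,27,7)
−g: flip: (34,27,7)→(7,-27,34)
−g: translate: b→1 (≡-27 mod 14), so (7,-27,34)→(7,1,8)
−g: reduced (well bottom): (7,1,8) with a≤c, −a<b≤a
flip sign back: reduced form of g is (-7,-1,-8)
reduced forms (-7, -1, -8) vs (-7, -1, -8) ⇒ equivalent

yes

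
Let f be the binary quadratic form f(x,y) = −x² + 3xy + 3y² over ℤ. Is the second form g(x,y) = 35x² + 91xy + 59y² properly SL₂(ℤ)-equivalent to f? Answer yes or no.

D₁ = 21, D₂ = 21
river cycle of f (length 2): (3, 3, -1), (-1, 3, 3)
river cycle of g (length 2): (3, 3, -1), (-1, 3, 3)
cycles coincide ⇒ equivalent

yes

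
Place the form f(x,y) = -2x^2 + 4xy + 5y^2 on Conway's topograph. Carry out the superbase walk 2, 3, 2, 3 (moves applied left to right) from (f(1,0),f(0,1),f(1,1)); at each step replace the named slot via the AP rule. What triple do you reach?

start (-2,5,7) = (f(1,0),f(0,1),f(1,1))
replace slot 2: 2·((-2)+7) − 5 = 5 → (-2,5,7)
replace slot 3: 2·((-2)+5) − 7 = -1 → (-2,5,-1)
replace slot 2: 2·((-2)+(-1)) − 5 = -11 → (-2,-11,-1)
replace slot 3: 2·((-2)+(-11)) − (-1) = -25 → (-2,-11,-25)

-2,-11,-25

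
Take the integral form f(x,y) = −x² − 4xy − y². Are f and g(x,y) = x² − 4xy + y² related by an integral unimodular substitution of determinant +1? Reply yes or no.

D₁ = 12, D₂ = 12
river cycle of f (length 2): (-1, 2, 2), (2, 2, -1)
river cycle of g (length 2): (1, 2, -2), (-2, 2, 1)
cycles differ ⇒ inequivalent

no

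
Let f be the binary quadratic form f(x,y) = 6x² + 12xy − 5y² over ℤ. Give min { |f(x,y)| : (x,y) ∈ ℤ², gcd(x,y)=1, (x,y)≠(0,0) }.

river: ρ → (-5,8,10)
river: ρ → (10,12,-3)
river: ρ → (-3,12,10)
river: ρ → (10,8,-5)
river: ρ → (-5,12,6)
river: ρ → (6,12,-5)
closes: descent 0, river 6
min |a| on river = 3

3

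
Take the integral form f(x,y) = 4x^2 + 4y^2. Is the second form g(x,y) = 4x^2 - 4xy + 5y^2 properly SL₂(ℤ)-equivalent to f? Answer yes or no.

D₁ = -64, D₂ = -64
f: reduced (well bottom): (4,0,4) with a≤c, −a<b≤a
g: translate: b→4 (≡-4 mod 8), so (4,-4,5)→(4,4,5)
g: reduced (well bottom): (4,4,5) with a≤c, −a<b≤a
reduced forms (4, 0, 4) vs (4, 4, 5) ⇒ inequivalent

no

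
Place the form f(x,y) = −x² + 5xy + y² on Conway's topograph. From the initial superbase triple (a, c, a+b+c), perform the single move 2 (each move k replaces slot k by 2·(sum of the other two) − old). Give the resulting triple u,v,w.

start (-1,1,5) = (f(1,0),f(0,1),f(1,1))
replace slot 2: 2·((-1)+5) − 1 = 7 → (-1,7,5)

-1,7,5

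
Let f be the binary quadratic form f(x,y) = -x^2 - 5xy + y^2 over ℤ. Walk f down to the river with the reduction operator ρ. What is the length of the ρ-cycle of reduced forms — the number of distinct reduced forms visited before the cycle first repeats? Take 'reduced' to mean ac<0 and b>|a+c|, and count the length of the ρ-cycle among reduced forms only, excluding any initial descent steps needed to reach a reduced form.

D = 29, ⌊√D⌋ = 5
descent: ρ → (1,5,-1)  [lands on river]
river: ρ → (-1,5,1)
ρ-cycle length = 2 (tail of 1 descent step not counted)

2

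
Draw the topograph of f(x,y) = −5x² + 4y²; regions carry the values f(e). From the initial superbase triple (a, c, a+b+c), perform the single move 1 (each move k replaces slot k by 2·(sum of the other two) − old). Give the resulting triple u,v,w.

start (-5,4,-1) = (f(1,0),f(0,1),f(1,1))
replace slot 1: 2·(4+(-1)) − (-5) = 11 → (11,4,-1)

11,4,-1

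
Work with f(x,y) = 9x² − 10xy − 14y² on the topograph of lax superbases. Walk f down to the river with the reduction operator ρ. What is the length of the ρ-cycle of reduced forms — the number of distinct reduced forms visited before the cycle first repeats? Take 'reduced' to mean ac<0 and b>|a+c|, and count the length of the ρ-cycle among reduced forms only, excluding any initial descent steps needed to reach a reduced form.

D = 604, ⌊√D⌋ = 24
descent: ρ → (-14,10,9)  [lands on river]
river: ρ → (9,8,-15)
river: ρ → (-15,22,2)
river: ρ → (2,22,-15)
river: ρ → (-15,8,9)
river: ρ → (9,10,-14)
river: ρ → (-14,18,5)
river: ρ → (5,22,-6)
river: ρ → (-6,14,17)
river: ρ → (17,20,-3)
river: ρ → (-3,22,10)
river: ρ → (10,18,-7)
river: ρ → (-7,24,1)
river: ρ → (1,24,-7)
river: ρ → (-7,18,10)
river: ρ → (10,22,-3)
river: ρ → (-3,20,17)
river: ρ → (17,14,-6)
river: ρ → (-6,22,5)
river: ρ → (5,18,-14)
ρ-cycle length = 20 (tail of 1 descent step not counted)

20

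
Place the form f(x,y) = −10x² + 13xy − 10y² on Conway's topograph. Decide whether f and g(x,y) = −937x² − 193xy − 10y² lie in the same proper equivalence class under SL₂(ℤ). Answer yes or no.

D₁ = -231, D₂ = -231
f is negative-definite; reduce −f:
−f: translate: b→7 (≡-13 mod 20), so (10,-13,10)→(10,7,7)
−f: flip: (10,7,7)→(7,-7,10)
−f: translate: b→7 (≡-7 mod 14), so (7,-7,10)→(7,7,10)
−f: reduced (well bottom): (7,7,10) with a≤c, −a<b≤a
flip sign back: reduced form of f is (-7,-7,-10)
g is negative-definite; reduce −g:
−g: flip: (937,193,10)→(10,-193,937)
−g: translate: b→7 (≡-193 mod 20), so (10,-193,937)→(10,7,7)
−g: flip: (10,7,7)→(7,-7,10)
−g: translate: b→7 (≡-7 mod 14), so (7,-7,10)→(7,7,10)
−g: reduced (well bottom): (7,7,10) with a≤c, −a<b≤a
flip sign back: reduced form of g is (-7,-7,-10)
reduced forms (-7, -7, -10) vs (-7, -7, -10) ⇒ equivalent

yes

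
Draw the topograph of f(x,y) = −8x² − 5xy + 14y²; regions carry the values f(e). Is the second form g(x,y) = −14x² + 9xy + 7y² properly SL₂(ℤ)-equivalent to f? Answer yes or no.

D₁ = 473, D₂ = 473
river cycle of f (length 4): (-8, 11, 11), (11, 11, -8), (-8, 21, 1), (1, 21, -8)
river cycle of g (length 4): (7, 19, -4), (-4, 21, 2), (2, 19, -14), (-14, 9, 7)
cycles differ ⇒ inequivalent

no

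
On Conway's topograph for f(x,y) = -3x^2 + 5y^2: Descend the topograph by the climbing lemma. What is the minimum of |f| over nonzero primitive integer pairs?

descent: ρ → (5,0,-3)
descent: ρ → (-3,6,2)  [lands on river]
river: ρ → (2,6,-3)
closes: descent 2, river 2
min |a| on river = 2

2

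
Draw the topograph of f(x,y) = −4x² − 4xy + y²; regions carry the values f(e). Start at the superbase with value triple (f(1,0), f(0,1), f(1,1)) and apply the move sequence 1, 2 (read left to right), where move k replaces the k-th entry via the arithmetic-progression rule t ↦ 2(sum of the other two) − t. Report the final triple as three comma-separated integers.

start (-4,1,-7) = (f(1,0),f(0,1),f(1,1))
replace slot 1: 2·(1+(-7)) − (-4) = -8 → (-8,1,-7)
replace slot 2: 2·((-8)+(-7)) − 1 = -31 → (-8,-31,-7)

-8,-31,-7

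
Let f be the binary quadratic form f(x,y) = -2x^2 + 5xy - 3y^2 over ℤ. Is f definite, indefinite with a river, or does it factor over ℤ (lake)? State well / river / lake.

D = b²−4ac = 5² − 4·(-2)·(-3) = 1
D = 1² is a perfect square ⇒ form factors over ℤ ⇒ lakes

lake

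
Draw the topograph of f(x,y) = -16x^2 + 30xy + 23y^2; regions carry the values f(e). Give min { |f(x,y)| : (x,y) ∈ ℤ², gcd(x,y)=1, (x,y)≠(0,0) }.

river: ρ → (23,16,-23)
river: ρ → (-23,30,16)
river: ρ → (16,34,-19)
river: ρ → (-19,42,8)
river: ρ → (8,38,-29)
river: ρ → (-29,20,17)
river: ρ → (17,48,-1)
river: ρ → (-1,48,17)
river: ρ → (17,20,-29)
river: ρ → (-29,38,8)
river: ρ → (8,42,-19)
river: ρ → (-19,34,16)
river: ρ → (16,30,-23)
river: ρ → (-23,16,23)
river: ρ → (23,30,-16)
river: ρ → (-16,34,19)
river: ρ → (19,42,-8)
river: ρ → (-8,38,29)
river: ρ → (29,20,-17)
river: ρ → (-17,48,1)
river: ρ → (1,48,-17)
river: ρ → (-17,20,29)
river: ρ → (29,38,-8)
river: ρ → (-8,42,19)
river: ρ → (19,34,-16)
river: ρ → (-16,30,23)
closes: descent 0, river 26
min |a| on river = 1

1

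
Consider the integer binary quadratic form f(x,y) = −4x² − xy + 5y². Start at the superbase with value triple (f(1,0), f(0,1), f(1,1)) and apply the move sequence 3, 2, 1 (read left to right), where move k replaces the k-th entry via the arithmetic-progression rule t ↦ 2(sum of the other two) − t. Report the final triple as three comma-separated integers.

start (-4,5,0) = (f(1,0),f(0,1),f(1,1))
replace slot 3: 2·((-4)+5) − 0 = 2 → (-4,5,2)
replace slot 2: 2·((-4)+2) − 5 = -9 → (-4,-9,2)
replace slot 1: 2·((-9)+2) − (-4) = -10 → (-10,-9,2)

-10,-9,2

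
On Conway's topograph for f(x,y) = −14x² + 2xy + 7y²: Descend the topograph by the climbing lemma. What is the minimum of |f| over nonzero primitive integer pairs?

descent: ρ → (7,12,-9)  [lands on river]
river: ρ → (-9,6,10)
river: ρ → (10,14,-5)
river: ρ → (-5,16,7)
closes: descent 1, river 4
min |a| on river = 5

5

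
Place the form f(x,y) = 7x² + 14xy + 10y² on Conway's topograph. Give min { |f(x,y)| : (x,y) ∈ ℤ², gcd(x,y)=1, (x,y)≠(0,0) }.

translate: b→0 (≡14 mod 14), so (7,14,10)→(7,0,3)
flip: (7,0,3)→(3,0,7)
reduced (well bottom): (3,0,7) with a≤c, −a<b≤a
well minimum = a = 3

3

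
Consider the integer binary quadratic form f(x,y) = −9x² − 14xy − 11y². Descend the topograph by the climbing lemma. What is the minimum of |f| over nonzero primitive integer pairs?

translate: b→-4 (≡14 mod 18), so (9,14,11)→(9,-4,6)
flip: (9,-4,6)→(6,4,9)
reduced (well bottom): (6,4,9) with a≤c, −a<b≤a
well minimum |f| = |-6| = 6 (negative-definite)

6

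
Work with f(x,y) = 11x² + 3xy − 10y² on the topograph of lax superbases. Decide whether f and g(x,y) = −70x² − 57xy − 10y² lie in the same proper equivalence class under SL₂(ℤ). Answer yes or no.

D₁ = 449, D₂ = 449
river cycle of f (length 38): (-10, 17, 4), (4, 15, -14), (-14, 13, 5), (5, 17, -8), (-8, 15, 7), (7, 13, -10), (-10, 7, 10), (10, 13, -7), (-7, 15, 8), (8, 17, -5), … (28 more)
river cycle of g (length 38): (-10, 17, 4), (4, 15, -14), (-14, 13, 5), (5, 17, -8), (-8, 15, 7), (7, 13, -10), (-10, 7, 10), (10, 13, -7), (-7, 15, 8), (8, 17, -5), … (28 more)
cycles coincide ⇒ equivalent

yes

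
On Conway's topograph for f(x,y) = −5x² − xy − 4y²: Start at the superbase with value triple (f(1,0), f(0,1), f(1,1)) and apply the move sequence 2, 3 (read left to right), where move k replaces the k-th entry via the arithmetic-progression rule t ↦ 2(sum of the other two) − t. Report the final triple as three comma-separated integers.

start (-5,-4,-10) = (f(1,0),f(0,1),f(1,1))
replace slot 2: 2·((-5)+(-10)) − (-4) = -26 → (-5,-26,-10)
replace slot 3: 2·((-5)+(-26)) − (-10) = -52 → (-5,-26,-52)

-5,-26,-52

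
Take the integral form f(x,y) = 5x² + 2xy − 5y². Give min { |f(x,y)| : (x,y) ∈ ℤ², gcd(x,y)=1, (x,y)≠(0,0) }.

river: ρ → (-5,8,2)
river: ρ → (2,8,-5)
river: ρ → (-5,2,5)
river: ρ → (5,8,-2)
river: ρ → (-2,8,5)
river: ρ → (5,2,-5)
closes: descent 0, river 6
min |a| on river = 2

2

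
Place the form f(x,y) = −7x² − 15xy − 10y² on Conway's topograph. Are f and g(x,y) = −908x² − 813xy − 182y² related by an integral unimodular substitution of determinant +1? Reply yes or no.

D₁ = -55, D₂ = -55
f is negative-definite; reduce −f:
−f: translate: b→1 (≡15 mod 14), so (7,15,10)→(7,1,2)
−f: flip: (7,1,2)→(2,-1,7)
−f: reduced (well bottom): (2,-1,7) with a≤c, −a<b≤a
flip sign back: reduced form of f is (-2,1,-7)
g is negative-definite; reduce −g:
−g: flip: (908,813,182)→(182,-813,908)
−g: translate: b→-85 (≡-813 mod 364), so (182,-813,908)→(182,-85,10)
−g: flip: (182,-85,10)→(10,85,182)
−g: translate: b→5 (≡85 mod 20), so (10,85,182)→(10,5,2)
−g: flip: (10,5,2)→(2,-5,10)
−g: translate: b→-1 (≡-5 mod 4), so (2,-5,10)→(2,-1,7)
−g: reduced (well bottom): (2,-1,7) with a≤c, −a<b≤a
flip sign back: reduced form of g is (-2,1,-7)
reduced forms (-2, 1, -7) vs (-2, 1, -7) ⇒ equivalent

yes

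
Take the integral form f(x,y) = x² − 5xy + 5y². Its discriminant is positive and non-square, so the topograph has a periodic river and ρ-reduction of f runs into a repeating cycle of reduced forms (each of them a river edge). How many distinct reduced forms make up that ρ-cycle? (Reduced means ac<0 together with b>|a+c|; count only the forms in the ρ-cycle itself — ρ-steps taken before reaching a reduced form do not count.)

D = 5, ⌊√D⌋ = 2
descent: ρ → (5,5,1)
descent: ρ → (1,1,-1)  [lands on river]
river: ρ → (-1,1,1)
ρ-cycle length = 2 (tail of 2 descent steps not counted)

2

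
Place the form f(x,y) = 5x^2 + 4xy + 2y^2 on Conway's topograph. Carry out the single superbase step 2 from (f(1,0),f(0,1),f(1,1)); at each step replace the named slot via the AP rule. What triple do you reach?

start (5,2,11) = (f(1,0),f(0,1),f(1,1))
replace slot 2: 2·(5+11) − 2 = 30 → (5,30,11)

5,30,11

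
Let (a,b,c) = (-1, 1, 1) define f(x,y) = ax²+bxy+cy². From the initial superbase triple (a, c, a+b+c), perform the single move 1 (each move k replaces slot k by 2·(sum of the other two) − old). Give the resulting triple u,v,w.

start (-1,1,1) = (f(1,0),f(0,1),f(1,1))
replace slot 1: 2·(1+1) − (-1) = 5 → (5,1,1)

5,1,1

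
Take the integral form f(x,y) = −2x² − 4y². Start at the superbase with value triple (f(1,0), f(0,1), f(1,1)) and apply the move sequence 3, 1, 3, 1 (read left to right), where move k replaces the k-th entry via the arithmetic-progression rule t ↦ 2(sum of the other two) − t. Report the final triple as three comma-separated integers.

start (-2,-4,-6) = (f(1,0),f(0,1),f(1,1))
replace slot 3: 2·((-2)+(-4)) − (-6) = -6 → (-2,-4,-6)
replace slot 1: 2·((-4)+(-6)) − (-2) = -18 → (-18,-4,-6)
replace slot 3: 2·((-18)+(-4)) − (-6) = -38 → (-18,-4,-38)
replace slot 1: 2·((-4)+(-38)) − (-18) = -66 → (-66,-4,-38)

-66,-4,-38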